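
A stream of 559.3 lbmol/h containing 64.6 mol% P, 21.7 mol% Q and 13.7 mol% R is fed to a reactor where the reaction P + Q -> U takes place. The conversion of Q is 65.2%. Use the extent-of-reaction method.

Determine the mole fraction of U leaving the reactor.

Q reacted = 0.652 × 121.4 = 79.13 lbmol/h; ν_Q = −1, so ξ = 79.13/1 = 79.13 lbmol/h.
Outlet amounts (n = n₀ + ν ξ):
  P: 361.3 − 1(79.13) = 282.2
  Q: 121.4 − 1(79.13) = 42.24
  U: 0 + 1(79.13) = 79.13
  R: 76.62 (inert)
Total out = 480.2 lbmol/h; y_U = 79.13 / 480.2 = 0.1648.

0.165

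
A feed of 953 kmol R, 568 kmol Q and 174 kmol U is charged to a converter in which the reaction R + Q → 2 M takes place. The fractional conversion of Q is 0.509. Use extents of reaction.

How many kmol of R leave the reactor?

Q reacted = 0.509 × 568 = 289.1 kmol; ν_Q = −1, so ξ = 289.1/1 = 289.1 kmol.
Outlet amounts (n = n₀ + ν ξ):
  R: 953 − 1(289.1) = 663.9
  Q: 568 − 1(289.1) = 278.9
  M: 0 + 2(289.1) = 578.2
  U: 174 (inert)

664 kmol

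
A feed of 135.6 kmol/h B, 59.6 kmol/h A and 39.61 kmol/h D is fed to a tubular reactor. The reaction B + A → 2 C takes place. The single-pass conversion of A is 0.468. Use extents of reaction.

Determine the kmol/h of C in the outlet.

A reacted = 0.468 × 59.6 = 27.89 kmol/h; ν_A = −1, so ξ = 27.89/1 = 27.89 kmol/h.
Outlet amounts (n = n₀ + ν ξ):
  B: 135.6 − 1(27.89) = 107.7
  A: 59.6 − 1(27.89) = 31.71
  C: 0 + 2(27.89) = 55.79
  D: 39.61 (inert)

55.8 kmol/h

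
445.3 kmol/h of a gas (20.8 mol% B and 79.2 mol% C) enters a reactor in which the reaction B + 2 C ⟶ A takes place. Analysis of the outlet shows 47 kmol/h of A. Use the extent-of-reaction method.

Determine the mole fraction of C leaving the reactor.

For A: n = n₀ + 1ξ → 47 = 0 + 1ξ, giving ξ = 47 kmol/h.
Outlet amounts (n = n₀ + ν ξ):
  B: 92.62 − 1(47) = 45.62
  C: 352.7 − 2(47) = 258.7
  A: 0 + 1(47) = 47
Total out = 351.3 kmol/h; y_C = 258.7 / 351.3 = 0.7363.

0.736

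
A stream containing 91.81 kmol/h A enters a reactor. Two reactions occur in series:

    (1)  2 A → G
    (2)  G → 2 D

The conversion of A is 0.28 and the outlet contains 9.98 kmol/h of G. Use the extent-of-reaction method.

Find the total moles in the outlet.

Conversion of A: A consumed = 2ξ₁ = 0.28 × 91.81 → ξ₁ = 12.85 kmol/h.
G balance: n_G = 0 + 1ξ₁ − 1ξ₂ = 9.98 → ξ₂ = (1·12.85 − 9.98)/1 = 2.873 kmol/h.
Outlet amounts (n = n₀ + Σ ν·ξ):
  A: 91.81 − 2(12.85) = 66.1
  G: 0 + 1(12.85) − 1(2.873) = 9.98
  D: 0 + 2(2.873) = 5.747
Total out = 66.1 + 9.98 + 5.747 = 81.83 kmol/h.

81.8 kmol/h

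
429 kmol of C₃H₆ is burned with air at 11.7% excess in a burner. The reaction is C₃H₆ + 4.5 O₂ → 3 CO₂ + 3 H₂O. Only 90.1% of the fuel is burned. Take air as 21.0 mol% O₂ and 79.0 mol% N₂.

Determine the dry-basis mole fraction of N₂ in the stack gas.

Stoichiometric O₂ = 4.5 × 429 = 1930 kmol; O₂ fed = 1930 × 1.117 = 2156 kmol.
N₂ fed = 2156 × 79/21 = 8112 kmol.
Fuel reacted = 0.901 × 429 → ξ = 386.5 kmol.
Outlet (n = n₀ + ν ξ):
  C₃H₆: 429 − 1(386.5) = 42.47
  O₂: 2156 − 4.5(386.5) = 417
  N₂: 8112 (inert)
  CO₂: 0 + 3(386.5) = 1160
  H₂O: 0 + 3(386.5) = 1160
Dry total = 9731 kmol; y_N₂ (dry) = 8112 / 9731 = 0.8336.

0.834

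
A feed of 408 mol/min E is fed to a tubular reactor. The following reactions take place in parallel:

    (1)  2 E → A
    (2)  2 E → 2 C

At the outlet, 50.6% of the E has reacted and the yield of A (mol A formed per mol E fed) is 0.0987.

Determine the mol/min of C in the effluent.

126 mol/min

Yield of A: 1ξ₁ / 408 = 0.0987 → ξ₁ = 40.27 mol/min.
Conversion of E: 2ξ₁ + 2ξ₂ = 0.506 × 408 = 206.4 → ξ₂ = 62.95 mol/min.
Outlet amounts (n = n₀ + Σ ν·ξ):
  E: 408 − 2(40.27) − 2(62.95) = 201.6
  A: 0 + 1(40.27) = 40.27
  C: 0 + 2(62.95) = 125.9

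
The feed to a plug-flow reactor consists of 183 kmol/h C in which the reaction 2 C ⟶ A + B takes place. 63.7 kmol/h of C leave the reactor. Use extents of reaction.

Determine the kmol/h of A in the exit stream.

For C: n = n₀ − 2ξ → 63.7 = 183 − 2ξ, giving ξ = 59.65 kmol/h.
Outlet amounts (n = n₀ + ν ξ):
  C: 183 − 2(59.65) = 63.7
  A: 0 + 1(59.65) = 59.65
  B: 0 + 1(59.65) = 59.65

59.6 kmol/h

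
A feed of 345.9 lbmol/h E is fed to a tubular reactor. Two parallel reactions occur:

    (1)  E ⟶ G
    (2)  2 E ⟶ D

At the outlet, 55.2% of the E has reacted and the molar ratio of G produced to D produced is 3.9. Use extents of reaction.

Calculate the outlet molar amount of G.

126 lbmol/h

Conversion of E: E consumed = 0.552 × 345.9 = 190.9 lbmol/h = 1ξ₁ + 2ξ₂.
Selectivity: 1ξ₁ / (1ξ₂) = 3.9 → ξ₁ = 3.9 ξ₂.
Substitute: (1·3.9 + 2) ξ₂ = 190.9 → ξ₂ = 32.36 lbmol/h, ξ₁ = 126.2 lbmol/h.
Outlet amounts (n = n₀ + Σ ν·ξ):
  E: 345.9 − 1(126.2) − 2(32.36) = 155
  G: 0 + 1(126.2) = 126.2
  D: 0 + 1(32.36) = 32.36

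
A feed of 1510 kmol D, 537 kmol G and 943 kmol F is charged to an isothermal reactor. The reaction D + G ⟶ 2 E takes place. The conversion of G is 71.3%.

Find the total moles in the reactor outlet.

2990 kmol

G reacted = 0.713 × 537 = 382.9 kmol; ν_G = −1, so ξ = 382.9/1 = 382.9 kmol.
Outlet amounts (n = n₀ + ν ξ):
  D: 1510 − 1(382.9) = 1127
  G: 537 − 1(382.9) = 154.1
  E: 0 + 2(382.9) = 765.8
  F: 943 (inert)
Total out = 1127 + 154.1 + 765.8 + 943 = 2990 kmol.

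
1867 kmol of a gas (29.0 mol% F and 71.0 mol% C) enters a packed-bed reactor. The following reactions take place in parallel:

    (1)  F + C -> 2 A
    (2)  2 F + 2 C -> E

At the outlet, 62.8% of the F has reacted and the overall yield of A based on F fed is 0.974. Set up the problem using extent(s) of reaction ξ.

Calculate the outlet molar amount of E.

Yield of A: 2ξ₁ / 541.4 = 0.974 → ξ₁ = 263.7 kmol.
Conversion of F: 1ξ₁ + 2ξ₂ = 0.628 × 541.4 = 340 → ξ₂ = 38.17 kmol.
Outlet amounts (n = n₀ + Σ ν·ξ):
  F: 541.4 − 1(263.7) − 2(38.17) = 201.4
  C: 1326 − 1(263.7) − 2(38.17) = 985.6
  A: 0 + 2(263.7) = 527.4
  E: 0 + 1(38.17) = 38.17

38.2 kmol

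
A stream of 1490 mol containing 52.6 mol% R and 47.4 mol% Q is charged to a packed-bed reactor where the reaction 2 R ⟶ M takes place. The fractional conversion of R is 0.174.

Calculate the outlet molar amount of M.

R reacted = 0.174 × 783.7 = 136.4 mol; ν_R = −2, so ξ = 136.4/2 = 68.19 mol.
Outlet amounts (n = n₀ + ν ξ):
  R: 783.7 − 2(68.19) = 647.4
  M: 0 + 1(68.19) = 68.19
  Q: 706.3 (inert)

68.2 mol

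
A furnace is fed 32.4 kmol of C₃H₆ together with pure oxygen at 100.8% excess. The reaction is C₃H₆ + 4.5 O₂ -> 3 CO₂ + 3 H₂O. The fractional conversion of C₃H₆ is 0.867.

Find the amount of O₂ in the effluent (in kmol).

Stoichiometric O₂ = 4.5 × 32.4 = 145.8 kmol; O₂ fed = 145.8 × 2.008 = 292.8 kmol.
Fuel reacted = 0.867 × 32.4 → ξ = 28.09 kmol.
Outlet (n = n₀ + ν ξ):
  C₃H₆: 32.4 − 1(28.09) = 4.309
  O₂: 292.8 − 4.5(28.09) = 166.4
  CO₂: 0 + 3(28.09) = 84.27
  H₂O: 0 + 3(28.09) = 84.27

166 kmol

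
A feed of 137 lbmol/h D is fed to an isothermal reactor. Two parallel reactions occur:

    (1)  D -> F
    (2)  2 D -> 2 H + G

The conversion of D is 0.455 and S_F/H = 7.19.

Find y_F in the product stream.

0.389

Conversion of D: D consumed = 0.455 × 137 = 62.34 lbmol/h = 1ξ₁ + 2ξ₂.
Selectivity: 1ξ₁ / (2ξ₂) = 7.19 → ξ₁ = 14.38 ξ₂.
Substitute: (1·14.38 + 2) ξ₂ = 62.34 → ξ₂ = 3.806 lbmol/h, ξ₁ = 54.72 lbmol/h.
Outlet amounts (n = n₀ + Σ ν·ξ):
  D: 137 − 1(54.72) − 2(3.806) = 74.67
  F: 0 + 1(54.72) = 54.72
  H: 0 + 2(3.806) = 7.611
  G: 0 + 1(3.806) = 3.806
Total out = 140.8 lbmol/h; y_F = 54.72 / 140.8 = 0.3886.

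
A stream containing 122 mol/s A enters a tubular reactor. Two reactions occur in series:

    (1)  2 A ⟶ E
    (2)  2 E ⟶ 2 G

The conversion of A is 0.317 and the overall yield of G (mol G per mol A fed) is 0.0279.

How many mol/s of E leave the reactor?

15.9 mol/s

Conversion of A: A consumed = 2ξ₁ = 0.317 × 122 → ξ₁ = 19.34 mol/s.
Yield of G: 2ξ₂ / 122 = 0.0279 → ξ₂ = 1.702 mol/s.
Outlet amounts (n = n₀ + Σ ν·ξ):
  A: 122 − 2(19.34) = 83.33
  E: 0 + 1(19.34) − 2(1.702) = 15.93
  G: 0 + 2(1.702) = 3.404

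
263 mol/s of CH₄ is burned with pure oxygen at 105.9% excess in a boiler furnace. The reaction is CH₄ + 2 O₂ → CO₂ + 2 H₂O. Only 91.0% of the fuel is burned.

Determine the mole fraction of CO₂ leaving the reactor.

0.178

Stoichiometric O₂ = 2 × 263 = 526 mol/s; O₂ fed = 526 × 2.059 = 1083 mol/s.
Fuel reacted = 0.91 × 263 → ξ = 239.3 mol/s.
Outlet (n = n₀ + ν ξ):
  CH₄: 263 − 1(239.3) = 23.67
  O₂: 1083 − 2(239.3) = 604.4
  CO₂: 0 + 1(239.3) = 239.3
  H₂O: 0 + 2(239.3) = 478.7
Total out = 1346 mol/s; y_CO₂ = 239.3 / 1346 = 0.1778.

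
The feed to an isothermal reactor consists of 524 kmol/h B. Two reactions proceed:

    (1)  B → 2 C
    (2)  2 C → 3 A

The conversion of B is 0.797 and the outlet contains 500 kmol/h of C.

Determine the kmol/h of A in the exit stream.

503 kmol/h

Conversion of B: B consumed = 1ξ₁ = 0.797 × 524 → ξ₁ = 417.6 kmol/h.
C balance: n_C = 0 + 2ξ₁ − 2ξ₂ = 500 → ξ₂ = (2·417.6 − 500)/2 = 167.6 kmol/h.
Outlet amounts (n = n₀ + Σ ν·ξ):
  B: 524 − 1(417.6) = 106.4
  C: 0 + 2(417.6) − 2(167.6) = 500
  A: 0 + 3(167.6) = 502.9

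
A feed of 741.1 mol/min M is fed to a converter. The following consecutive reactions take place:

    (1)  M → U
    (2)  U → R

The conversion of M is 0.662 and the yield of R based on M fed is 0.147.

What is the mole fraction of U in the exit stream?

0.515

Conversion of M: M consumed = 1ξ₁ = 0.662 × 741.1 → ξ₁ = 490.6 mol/min.
Yield of R: 1ξ₂ / 741.1 = 0.147 → ξ₂ = 108.9 mol/min.
Outlet amounts (n = n₀ + Σ ν·ξ):
  M: 741.1 − 1(490.6) = 250.5
  U: 0 + 1(490.6) − 1(108.9) = 381.7
  R: 0 + 1(108.9) = 108.9
Total out = 741.1 mol/min; y_U = 381.7 / 741.1 = 0.515.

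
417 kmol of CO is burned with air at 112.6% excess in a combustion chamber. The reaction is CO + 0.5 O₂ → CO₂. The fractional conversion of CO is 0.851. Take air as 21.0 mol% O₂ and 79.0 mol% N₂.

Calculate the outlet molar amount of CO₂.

Stoichiometric O₂ = 0.5 × 417 = 208.5 kmol; O₂ fed = 208.5 × 2.126 = 443.3 kmol.
N₂ fed = 443.3 × 79/21 = 1668 kmol.
Fuel reacted = 0.851 × 417 → ξ = 354.9 kmol.
Outlet (n = n₀ + ν ξ):
  CO: 417 − 1(354.9) = 62.13
  O₂: 443.3 − 0.5(354.9) = 265.8
  N₂: 1668 (inert)
  CO₂: 0 + 1(354.9) = 354.9

355 kmol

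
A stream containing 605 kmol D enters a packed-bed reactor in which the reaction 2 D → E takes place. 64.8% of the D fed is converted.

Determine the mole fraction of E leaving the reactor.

0.479

D reacted = 0.648 × 605 = 392 kmol; ν_D = −2, so ξ = 392/2 = 196 kmol.
Outlet amounts (n = n₀ + ν ξ):
  D: 605 − 2(196) = 213
  E: 0 + 1(196) = 196
Total out = 409 kmol; y_E = 196 / 409 = 0.4793.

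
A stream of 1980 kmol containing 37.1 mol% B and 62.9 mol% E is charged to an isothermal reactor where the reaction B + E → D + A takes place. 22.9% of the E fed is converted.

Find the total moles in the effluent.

1980 kmol

E reacted = 0.229 × 1245 = 285.2 kmol; ν_E = −1, so ξ = 285.2/1 = 285.2 kmol.
Outlet amounts (n = n₀ + ν ξ):
  B: 734.6 − 1(285.2) = 449.4
  E: 1245 − 1(285.2) = 960.2
  D: 0 + 1(285.2) = 285.2
  A: 0 + 1(285.2) = 285.2
Total out = 449.4 + 960.2 + 285.2 + 285.2 = 1980 kmol.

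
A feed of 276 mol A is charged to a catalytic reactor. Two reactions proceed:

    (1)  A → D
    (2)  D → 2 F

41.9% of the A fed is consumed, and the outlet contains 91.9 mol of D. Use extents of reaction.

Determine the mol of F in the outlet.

47.5 mol

Conversion of A: A consumed = 1ξ₁ = 0.419 × 276 → ξ₁ = 115.6 mol.
D balance: n_D = 0 + 1ξ₁ − 1ξ₂ = 91.9 → ξ₂ = (1·115.6 − 91.9)/1 = 23.74 mol.
Outlet amounts (n = n₀ + Σ ν·ξ):
  A: 276 − 1(115.6) = 160.4
  D: 0 + 1(115.6) − 1(23.74) = 91.9
  F: 0 + 2(23.74) = 47.49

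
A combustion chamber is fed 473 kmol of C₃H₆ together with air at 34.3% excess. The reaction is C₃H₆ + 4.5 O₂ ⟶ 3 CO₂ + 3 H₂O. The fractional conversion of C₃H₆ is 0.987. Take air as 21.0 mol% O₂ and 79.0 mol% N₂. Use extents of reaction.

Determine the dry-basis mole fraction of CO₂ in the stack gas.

0.108

Stoichiometric O₂ = 4.5 × 473 = 2128 kmol; O₂ fed = 2128 × 1.343 = 2859 kmol.
N₂ fed = 2859 × 79/21 = 10750 kmol.
Fuel reacted = 0.987 × 473 → ξ = 466.9 kmol.
Outlet (n = n₀ + ν ξ):
  C₃H₆: 473 − 1(466.9) = 6.149
  O₂: 2859 − 4.5(466.9) = 757.7
  N₂: 10750 (inert)
  CO₂: 0 + 3(466.9) = 1401
  H₂O: 0 + 3(466.9) = 1401
Dry total = 12920 kmol; y_CO₂ (dry) = 1401 / 12920 = 0.1084.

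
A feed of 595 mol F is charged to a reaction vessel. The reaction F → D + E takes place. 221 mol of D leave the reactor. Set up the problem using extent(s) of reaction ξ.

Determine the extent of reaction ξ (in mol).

For D: n = n₀ + 1ξ → 221 = 0 + 1ξ, giving ξ = 221 mol.
Outlet amounts (n = n₀ + ν ξ):
  F: 595 − 1(221) = 374
  D: 0 + 1(221) = 221
  E: 0 + 1(221) = 221

ξ = 221 mol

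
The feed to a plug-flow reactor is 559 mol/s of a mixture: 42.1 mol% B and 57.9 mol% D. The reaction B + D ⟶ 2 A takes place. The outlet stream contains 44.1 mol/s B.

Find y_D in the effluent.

For B: n = n₀ − 1ξ → 44.1 = 235.3 − 1ξ, giving ξ = 191.2 mol/s.
Outlet amounts (n = n₀ + ν ξ):
  B: 235.3 − 1(191.2) = 44.1
  D: 323.7 − 1(191.2) = 132.4
  A: 0 + 2(191.2) = 382.5
Total out = 559 mol/s; y_D = 132.4 / 559 = 0.2369.

0.237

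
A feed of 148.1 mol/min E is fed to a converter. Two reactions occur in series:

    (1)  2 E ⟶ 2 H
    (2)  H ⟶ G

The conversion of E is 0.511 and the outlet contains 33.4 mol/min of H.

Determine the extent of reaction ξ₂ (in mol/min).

ξ₂ = 42.3 mol/min

Conversion of E: E consumed = 2ξ₁ = 0.511 × 148.1 → ξ₁ = 37.84 mol/min.
H balance: n_H = 0 + 2ξ₁ − 1ξ₂ = 33.4 → ξ₂ = (2·37.84 − 33.4)/1 = 42.28 mol/min.
Outlet amounts (n = n₀ + Σ ν·ξ):
  E: 148.1 − 2(37.84) = 72.42
  H: 0 + 2(37.84) − 1(42.28) = 33.4
  G: 0 + 1(42.28) = 42.28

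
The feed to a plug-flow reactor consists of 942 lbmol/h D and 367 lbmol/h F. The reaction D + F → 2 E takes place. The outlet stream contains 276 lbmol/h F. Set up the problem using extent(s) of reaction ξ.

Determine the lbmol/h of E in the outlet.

182 lbmol/h

For F: n = n₀ − 1ξ → 276 = 367 − 1ξ, giving ξ = 91 lbmol/h.
Outlet amounts (n = n₀ + ν ξ):
  D: 942 − 1(91) = 851
  F: 367 − 1(91) = 276
  E: 0 + 2(91) = 182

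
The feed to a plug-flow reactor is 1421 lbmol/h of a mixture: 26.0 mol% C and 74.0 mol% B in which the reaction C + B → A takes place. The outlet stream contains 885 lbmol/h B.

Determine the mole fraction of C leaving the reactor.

0.162

For B: n = n₀ − 1ξ → 885 = 1052 − 1ξ, giving ξ = 166.5 lbmol/h.
Outlet amounts (n = n₀ + ν ξ):
  C: 369.5 − 1(166.5) = 202.9
  B: 1052 − 1(166.5) = 885
  A: 0 + 1(166.5) = 166.5
Total out = 1254 lbmol/h; y_C = 202.9 / 1254 = 0.1618.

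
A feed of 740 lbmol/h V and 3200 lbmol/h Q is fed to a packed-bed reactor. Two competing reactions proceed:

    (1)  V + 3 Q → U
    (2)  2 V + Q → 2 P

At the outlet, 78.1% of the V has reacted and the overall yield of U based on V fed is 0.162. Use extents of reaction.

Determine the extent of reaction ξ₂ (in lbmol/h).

Yield of U: 1ξ₁ / 740 = 0.162 → ξ₁ = 119.9 lbmol/h.
Conversion of V: 1ξ₁ + 2ξ₂ = 0.781 × 740 = 577.9 → ξ₂ = 229 lbmol/h.
Outlet amounts (n = n₀ + Σ ν·ξ):
  V: 740 − 1(119.9) − 2(229) = 162.1
  Q: 3200 − 3(119.9) − 1(229) = 2611
  U: 0 + 1(119.9) = 119.9
  P: 0 + 2(229) = 458.1

ξ₂ = 229 lbmol/h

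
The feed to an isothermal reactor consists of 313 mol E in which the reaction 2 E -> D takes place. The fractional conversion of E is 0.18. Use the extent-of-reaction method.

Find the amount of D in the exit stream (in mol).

28.2 mol

E reacted = 0.18 × 313 = 56.34 mol; ν_E = −2, so ξ = 56.34/2 = 28.17 mol.
Outlet amounts (n = n₀ + ν ξ):
  E: 313 − 2(28.17) = 256.7
  D: 0 + 1(28.17) = 28.17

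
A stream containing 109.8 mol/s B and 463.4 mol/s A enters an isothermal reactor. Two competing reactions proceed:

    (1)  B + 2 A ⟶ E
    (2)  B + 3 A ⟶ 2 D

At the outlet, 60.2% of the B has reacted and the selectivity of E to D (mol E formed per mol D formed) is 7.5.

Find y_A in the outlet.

Conversion of B: B consumed = 0.602 × 109.8 = 66.1 mol/s = 1ξ₁ + 1ξ₂.
Selectivity: 1ξ₁ / (2ξ₂) = 7.5 → ξ₁ = 15 ξ₂.
Substitute: (1·15 + 1) ξ₂ = 66.1 → ξ₂ = 4.131 mol/s, ξ₁ = 61.97 mol/s.
Outlet amounts (n = n₀ + Σ ν·ξ):
  B: 109.8 − 1(61.97) − 1(4.131) = 43.7
  A: 463.4 − 2(61.97) − 3(4.131) = 327.1
  E: 0 + 1(61.97) = 61.97
  D: 0 + 2(4.131) = 8.262
Total out = 441 mol/s; y_A = 327.1 / 441 = 0.7417.

0.742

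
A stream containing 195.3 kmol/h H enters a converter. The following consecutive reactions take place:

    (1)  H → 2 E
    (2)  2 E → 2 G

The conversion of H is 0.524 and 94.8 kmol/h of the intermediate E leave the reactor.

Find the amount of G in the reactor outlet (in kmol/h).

110 kmol/h

Conversion of H: H consumed = 1ξ₁ = 0.524 × 195.3 → ξ₁ = 102.3 kmol/h.
E balance: n_E = 0 + 2ξ₁ − 2ξ₂ = 94.8 → ξ₂ = (2·102.3 − 94.8)/2 = 54.94 kmol/h.
Outlet amounts (n = n₀ + Σ ν·ξ):
  H: 195.3 − 1(102.3) = 92.96
  E: 0 + 2(102.3) − 2(54.94) = 94.8
  G: 0 + 2(54.94) = 109.9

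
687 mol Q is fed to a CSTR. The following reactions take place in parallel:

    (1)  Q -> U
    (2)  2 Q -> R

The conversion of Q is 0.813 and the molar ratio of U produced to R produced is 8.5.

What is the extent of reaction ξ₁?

ξ₁ = 452 mol

Conversion of Q: Q consumed = 0.813 × 687 = 558.5 mol = 1ξ₁ + 2ξ₂.
Selectivity: 1ξ₁ / (1ξ₂) = 8.5 → ξ₁ = 8.5 ξ₂.
Substitute: (1·8.5 + 2) ξ₂ = 558.5 → ξ₂ = 53.19 mol, ξ₁ = 452.1 mol.
Outlet amounts (n = n₀ + Σ ν·ξ):
  Q: 687 − 1(452.1) − 2(53.19) = 128.5
  U: 0 + 1(452.1) = 452.1
  R: 0 + 1(53.19) = 53.19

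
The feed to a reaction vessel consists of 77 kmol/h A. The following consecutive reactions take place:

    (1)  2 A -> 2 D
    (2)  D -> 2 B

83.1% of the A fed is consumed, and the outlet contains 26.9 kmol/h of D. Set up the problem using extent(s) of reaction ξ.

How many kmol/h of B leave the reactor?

74.2 kmol/h

Conversion of A: A consumed = 2ξ₁ = 0.831 × 77 → ξ₁ = 31.99 kmol/h.
D balance: n_D = 0 + 2ξ₁ − 1ξ₂ = 26.9 → ξ₂ = (2·31.99 − 26.9)/1 = 37.09 kmol/h.
Outlet amounts (n = n₀ + Σ ν·ξ):
  A: 77 − 2(31.99) = 13.01
  D: 0 + 2(31.99) − 1(37.09) = 26.9
  B: 0 + 2(37.09) = 74.17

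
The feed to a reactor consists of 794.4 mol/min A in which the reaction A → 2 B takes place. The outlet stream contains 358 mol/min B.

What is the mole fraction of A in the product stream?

For B: n = n₀ + 2ξ → 358 = 0 + 2ξ, giving ξ = 179 mol/min.
Outlet amounts (n = n₀ + ν ξ):
  A: 794.4 − 1(179) = 615.4
  B: 0 + 2(179) = 358
Total out = 973.4 mol/min; y_A = 615.4 / 973.4 = 0.6322.

0.632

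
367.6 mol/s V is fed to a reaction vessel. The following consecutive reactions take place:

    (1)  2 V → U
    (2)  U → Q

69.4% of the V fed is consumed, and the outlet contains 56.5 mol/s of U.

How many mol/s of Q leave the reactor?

Conversion of V: V consumed = 2ξ₁ = 0.694 × 367.6 → ξ₁ = 127.6 mol/s.
U balance: n_U = 0 + 1ξ₁ − 1ξ₂ = 56.5 → ξ₂ = (1·127.6 − 56.5)/1 = 71.06 mol/s.
Outlet amounts (n = n₀ + Σ ν·ξ):
  V: 367.6 − 2(127.6) = 112.5
  U: 0 + 1(127.6) − 1(71.06) = 56.5
  Q: 0 + 1(71.06) = 71.06

71.1 mol/s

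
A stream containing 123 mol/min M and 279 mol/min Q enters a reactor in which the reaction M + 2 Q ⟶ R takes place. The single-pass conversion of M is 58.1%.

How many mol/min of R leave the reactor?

M reacted = 0.581 × 123 = 71.46 mol/min; ν_M = −1, so ξ = 71.46/1 = 71.46 mol/min.
Outlet amounts (n = n₀ + ν ξ):
  M: 123 − 1(71.46) = 51.54
  Q: 279 − 2(71.46) = 136.1
  R: 0 + 1(71.46) = 71.46

71.5 mol/min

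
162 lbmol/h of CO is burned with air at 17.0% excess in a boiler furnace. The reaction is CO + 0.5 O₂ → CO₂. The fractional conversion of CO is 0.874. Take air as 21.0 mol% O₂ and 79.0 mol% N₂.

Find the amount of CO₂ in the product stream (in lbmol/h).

Stoichiometric O₂ = 0.5 × 162 = 81 lbmol/h; O₂ fed = 81 × 1.170 = 94.77 lbmol/h.
N₂ fed = 94.77 × 79/21 = 356.5 lbmol/h.
Fuel reacted = 0.874 × 162 → ξ = 141.6 lbmol/h.
Outlet (n = n₀ + ν ξ):
  CO: 162 − 1(141.6) = 20.41
  O₂: 94.77 − 0.5(141.6) = 23.98
  N₂: 356.5 (inert)
  CO₂: 0 + 1(141.6) = 141.6

142 lbmol/h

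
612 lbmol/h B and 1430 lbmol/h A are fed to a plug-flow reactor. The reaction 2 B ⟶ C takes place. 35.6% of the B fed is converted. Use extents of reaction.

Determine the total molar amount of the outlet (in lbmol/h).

B reacted = 0.356 × 612 = 217.9 lbmol/h; ν_B = −2, so ξ = 217.9/2 = 108.9 lbmol/h.
Outlet amounts (n = n₀ + ν ξ):
  B: 612 − 2(108.9) = 394.1
  C: 0 + 1(108.9) = 108.9
  A: 1430 (inert)
Total out = 394.1 + 108.9 + 1430 = 1933 lbmol/h.

1930 lbmol/h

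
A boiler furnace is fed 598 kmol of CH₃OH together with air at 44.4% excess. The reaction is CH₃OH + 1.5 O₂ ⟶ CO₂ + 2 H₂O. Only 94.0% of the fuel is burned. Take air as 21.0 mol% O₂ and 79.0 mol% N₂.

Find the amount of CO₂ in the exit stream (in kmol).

562 kmol

Stoichiometric O₂ = 1.5 × 598 = 897 kmol; O₂ fed = 897 × 1.444 = 1295 kmol.
N₂ fed = 1295 × 79/21 = 4873 kmol.
Fuel reacted = 0.94 × 598 → ξ = 562.1 kmol.
Outlet (n = n₀ + ν ξ):
  CH₃OH: 598 − 1(562.1) = 35.88
  O₂: 1295 − 1.5(562.1) = 452.1
  N₂: 4873 (inert)
  CO₂: 0 + 1(562.1) = 562.1
  H₂O: 0 + 2(562.1) = 1124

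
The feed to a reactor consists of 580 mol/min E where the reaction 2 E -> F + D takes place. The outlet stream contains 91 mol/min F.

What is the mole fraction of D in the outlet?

For F: n = n₀ + 1ξ → 91 = 0 + 1ξ, giving ξ = 91 mol/min.
Outlet amounts (n = n₀ + ν ξ):
  E: 580 − 2(91) = 398
  F: 0 + 1(91) = 91
  D: 0 + 1(91) = 91
Total out = 580 mol/min; y_D = 91 / 580 = 0.1569.

0.157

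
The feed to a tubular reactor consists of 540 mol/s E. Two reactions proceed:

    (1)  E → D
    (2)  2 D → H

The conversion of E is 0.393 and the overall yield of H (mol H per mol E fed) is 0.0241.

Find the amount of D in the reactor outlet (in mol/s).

186 mol/s

Conversion of E: E consumed = 1ξ₁ = 0.393 × 540 → ξ₁ = 212.2 mol/s.
Yield of H: 1ξ₂ / 540 = 0.0241 → ξ₂ = 13.01 mol/s.
Outlet amounts (n = n₀ + Σ ν·ξ):
  E: 540 − 1(212.2) = 327.8
  D: 0 + 1(212.2) − 2(13.01) = 186.2
  H: 0 + 1(13.01) = 13.01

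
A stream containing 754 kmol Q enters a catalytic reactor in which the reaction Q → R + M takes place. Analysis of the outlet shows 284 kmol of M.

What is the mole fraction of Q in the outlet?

0.453

For M: n = n₀ + 1ξ → 284 = 0 + 1ξ, giving ξ = 284 kmol.
Outlet amounts (n = n₀ + ν ξ):
  Q: 754 − 1(284) = 470
  R: 0 + 1(284) = 284
  M: 0 + 1(284) = 284
Total out = 1038 kmol; y_Q = 470 / 1038 = 0.4528.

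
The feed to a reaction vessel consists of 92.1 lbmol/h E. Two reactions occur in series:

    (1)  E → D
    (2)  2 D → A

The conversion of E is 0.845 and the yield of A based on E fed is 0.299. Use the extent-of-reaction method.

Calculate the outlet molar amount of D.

Conversion of E: E consumed = 1ξ₁ = 0.845 × 92.1 → ξ₁ = 77.82 lbmol/h.
Yield of A: 1ξ₂ / 92.1 = 0.299 → ξ₂ = 27.54 lbmol/h.
Outlet amounts (n = n₀ + Σ ν·ξ):
  E: 92.1 − 1(77.82) = 14.28
  D: 0 + 1(77.82) − 2(27.54) = 22.75
  A: 0 + 1(27.54) = 27.54

22.7 lbmol/h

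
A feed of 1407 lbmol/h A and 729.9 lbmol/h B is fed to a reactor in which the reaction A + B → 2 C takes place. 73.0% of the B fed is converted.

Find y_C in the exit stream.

0.499

B reacted = 0.73 × 729.9 = 532.8 lbmol/h; ν_B = −1, so ξ = 532.8/1 = 532.8 lbmol/h.
Outlet amounts (n = n₀ + ν ξ):
  A: 1407 − 1(532.8) = 874.2
  B: 729.9 − 1(532.8) = 197.1
  C: 0 + 2(532.8) = 1066
Total out = 2137 lbmol/h; y_C = 1066 / 2137 = 0.4987.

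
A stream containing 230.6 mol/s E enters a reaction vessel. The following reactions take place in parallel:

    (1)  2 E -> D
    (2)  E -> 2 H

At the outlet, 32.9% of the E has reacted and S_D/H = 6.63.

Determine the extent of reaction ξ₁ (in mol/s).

Conversion of E: E consumed = 0.329 × 230.6 = 75.87 mol/s = 2ξ₁ + 1ξ₂.
Selectivity: 1ξ₁ / (2ξ₂) = 6.63 → ξ₁ = 13.26 ξ₂.
Substitute: (2·13.26 + 1) ξ₂ = 75.87 → ξ₂ = 2.757 mol/s, ξ₁ = 36.56 mol/s.
Outlet amounts (n = n₀ + Σ ν·ξ):
  E: 230.6 − 2(36.56) − 1(2.757) = 154.7
  D: 0 + 1(36.56) = 36.56
  H: 0 + 2(2.757) = 5.514

ξ₁ = 36.6 mol/s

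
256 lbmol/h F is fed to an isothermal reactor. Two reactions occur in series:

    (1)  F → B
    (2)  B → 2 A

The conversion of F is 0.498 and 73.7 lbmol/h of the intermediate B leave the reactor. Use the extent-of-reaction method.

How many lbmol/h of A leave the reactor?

108 lbmol/h

Conversion of F: F consumed = 1ξ₁ = 0.498 × 256 → ξ₁ = 127.5 lbmol/h.
B balance: n_B = 0 + 1ξ₁ − 1ξ₂ = 73.7 → ξ₂ = (1·127.5 − 73.7)/1 = 53.79 lbmol/h.
Outlet amounts (n = n₀ + Σ ν·ξ):
  F: 256 − 1(127.5) = 128.5
  B: 0 + 1(127.5) − 1(53.79) = 73.7
  A: 0 + 2(53.79) = 107.6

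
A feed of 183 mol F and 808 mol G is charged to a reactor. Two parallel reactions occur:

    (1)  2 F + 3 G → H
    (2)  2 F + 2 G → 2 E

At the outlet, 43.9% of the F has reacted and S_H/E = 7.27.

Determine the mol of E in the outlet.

Conversion of F: F consumed = 0.439 × 183 = 80.34 mol = 2ξ₁ + 2ξ₂.
Selectivity: 1ξ₁ / (2ξ₂) = 7.27 → ξ₁ = 14.54 ξ₂.
Substitute: (2·14.54 + 2) ξ₂ = 80.34 → ξ₂ = 2.585 mol, ξ₁ = 37.58 mol.
Outlet amounts (n = n₀ + Σ ν·ξ):
  F: 183 − 2(37.58) − 2(2.585) = 102.7
  G: 808 − 3(37.58) − 2(2.585) = 690.1
  H: 0 + 1(37.58) = 37.58
  E: 0 + 2(2.585) = 5.17

5.17 mol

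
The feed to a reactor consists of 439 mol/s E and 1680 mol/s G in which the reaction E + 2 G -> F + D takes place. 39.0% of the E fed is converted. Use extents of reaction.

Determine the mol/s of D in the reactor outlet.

E reacted = 0.39 × 439 = 171.2 mol/s; ν_E = −1, so ξ = 171.2/1 = 171.2 mol/s.
Outlet amounts (n = n₀ + ν ξ):
  E: 439 − 1(171.2) = 267.8
  G: 1680 − 2(171.2) = 1338
  F: 0 + 1(171.2) = 171.2
  D: 0 + 1(171.2) = 171.2

171 mol/s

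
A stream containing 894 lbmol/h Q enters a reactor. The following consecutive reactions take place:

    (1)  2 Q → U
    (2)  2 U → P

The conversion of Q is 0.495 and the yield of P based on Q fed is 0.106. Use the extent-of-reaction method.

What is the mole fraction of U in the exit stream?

Conversion of Q: Q consumed = 2ξ₁ = 0.495 × 894 → ξ₁ = 221.3 lbmol/h.
Yield of P: 1ξ₂ / 894 = 0.106 → ξ₂ = 94.76 lbmol/h.
Outlet amounts (n = n₀ + Σ ν·ξ):
  Q: 894 − 2(221.3) = 451.5
  U: 0 + 1(221.3) − 2(94.76) = 31.74
  P: 0 + 1(94.76) = 94.76
Total out = 578 lbmol/h; y_U = 31.74 / 578 = 0.05491.

0.0549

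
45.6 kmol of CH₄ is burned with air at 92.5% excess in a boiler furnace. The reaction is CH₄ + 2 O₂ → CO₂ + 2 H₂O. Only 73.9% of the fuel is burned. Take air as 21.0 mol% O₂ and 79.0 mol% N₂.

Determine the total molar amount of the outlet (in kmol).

Stoichiometric O₂ = 2 × 45.6 = 91.2 kmol; O₂ fed = 91.2 × 1.925 = 175.6 kmol.
N₂ fed = 175.6 × 79/21 = 660.4 kmol.
Fuel reacted = 0.739 × 45.6 → ξ = 33.7 kmol.
Outlet (n = n₀ + ν ξ):
  CH₄: 45.6 − 1(33.7) = 11.9
  O₂: 175.6 − 2(33.7) = 108.2
  N₂: 660.4 (inert)
  CO₂: 0 + 1(33.7) = 33.7
  H₂O: 0 + 2(33.7) = 67.4
Total out = 11.9 + 108.2 + 660.4 + 33.7 + 67.4 = 881.6 kmol.

882 kmol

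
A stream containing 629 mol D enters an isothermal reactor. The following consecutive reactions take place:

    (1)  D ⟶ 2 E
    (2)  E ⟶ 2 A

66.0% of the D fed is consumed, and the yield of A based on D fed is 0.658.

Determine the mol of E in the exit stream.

Conversion of D: D consumed = 1ξ₁ = 0.66 × 629 → ξ₁ = 415.1 mol.
Yield of A: 2ξ₂ / 629 = 0.658 → ξ₂ = 206.9 mol.
Outlet amounts (n = n₀ + Σ ν·ξ):
  D: 629 − 1(415.1) = 213.9
  E: 0 + 2(415.1) − 1(206.9) = 623.3
  A: 0 + 2(206.9) = 413.9

623 mol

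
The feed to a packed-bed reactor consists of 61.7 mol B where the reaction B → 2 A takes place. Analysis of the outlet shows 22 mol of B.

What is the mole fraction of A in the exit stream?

0.783

For B: n = n₀ − 1ξ → 22 = 61.7 − 1ξ, giving ξ = 39.7 mol.
Outlet amounts (n = n₀ + ν ξ):
  B: 61.7 − 1(39.7) = 22
  A: 0 + 2(39.7) = 79.4
Total out = 101.4 mol; y_A = 79.4 / 101.4 = 0.783.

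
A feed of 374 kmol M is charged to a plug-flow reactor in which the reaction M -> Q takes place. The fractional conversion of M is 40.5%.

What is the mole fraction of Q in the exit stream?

0.405

M reacted = 0.405 × 374 = 151.5 kmol; ν_M = −1, so ξ = 151.5/1 = 151.5 kmol.
Outlet amounts (n = n₀ + ν ξ):
  M: 374 − 1(151.5) = 222.5
  Q: 0 + 1(151.5) = 151.5
Total out = 374 kmol; y_Q = 151.5 / 374 = 0.405.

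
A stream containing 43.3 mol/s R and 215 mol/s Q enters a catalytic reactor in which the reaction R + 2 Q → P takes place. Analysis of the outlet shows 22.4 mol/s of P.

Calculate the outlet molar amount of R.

20.9 mol/s

For P: n = n₀ + 1ξ → 22.4 = 0 + 1ξ, giving ξ = 22.4 mol/s.
Outlet amounts (n = n₀ + ν ξ):
  R: 43.3 − 1(22.4) = 20.9
  Q: 215 − 2(22.4) = 170.2
  P: 0 + 1(22.4) = 22.4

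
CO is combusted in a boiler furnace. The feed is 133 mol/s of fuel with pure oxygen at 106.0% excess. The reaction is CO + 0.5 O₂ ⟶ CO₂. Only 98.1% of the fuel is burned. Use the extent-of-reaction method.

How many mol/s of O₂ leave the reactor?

71.8 mol/s

Stoichiometric O₂ = 0.5 × 133 = 66.5 mol/s; O₂ fed = 66.5 × 2.060 = 137 mol/s.
Fuel reacted = 0.981 × 133 → ξ = 130.5 mol/s.
Outlet (n = n₀ + ν ξ):
  CO: 133 − 1(130.5) = 2.527
  O₂: 137 − 0.5(130.5) = 71.75
  CO₂: 0 + 1(130.5) = 130.5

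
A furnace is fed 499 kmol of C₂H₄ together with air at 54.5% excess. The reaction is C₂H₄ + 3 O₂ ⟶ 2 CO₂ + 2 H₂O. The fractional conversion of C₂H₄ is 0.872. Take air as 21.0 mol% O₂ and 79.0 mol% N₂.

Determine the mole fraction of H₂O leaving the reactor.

Stoichiometric O₂ = 3 × 499 = 1497 kmol; O₂ fed = 1497 × 1.545 = 2313 kmol.
N₂ fed = 2313 × 79/21 = 8701 kmol.
Fuel reacted = 0.872 × 499 → ξ = 435.1 kmol.
Outlet (n = n₀ + ν ξ):
  C₂H₄: 499 − 1(435.1) = 63.87
  O₂: 2313 − 3(435.1) = 1007
  N₂: 8701 (inert)
  CO₂: 0 + 2(435.1) = 870.3
  H₂O: 0 + 2(435.1) = 870.3
Total out = 11510 kmol; y_H₂O = 870.3 / 11510 = 0.07559.

0.0756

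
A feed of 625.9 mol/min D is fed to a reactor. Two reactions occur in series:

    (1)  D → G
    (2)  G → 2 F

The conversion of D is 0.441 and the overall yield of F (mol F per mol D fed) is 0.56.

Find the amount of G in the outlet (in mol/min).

Conversion of D: D consumed = 1ξ₁ = 0.441 × 625.9 → ξ₁ = 276 mol/min.
Yield of F: 2ξ₂ / 625.9 = 0.56 → ξ₂ = 175.3 mol/min.
Outlet amounts (n = n₀ + Σ ν·ξ):
  D: 625.9 − 1(276) = 349.9
  G: 0 + 1(276) − 1(175.3) = 100.8
  F: 0 + 2(175.3) = 350.5

101 mol/min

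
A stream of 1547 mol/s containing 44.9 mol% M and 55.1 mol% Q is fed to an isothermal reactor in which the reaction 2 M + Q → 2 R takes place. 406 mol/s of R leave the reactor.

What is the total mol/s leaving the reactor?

For R: n = n₀ + 2ξ → 406 = 0 + 2ξ, giving ξ = 203 mol/s.
Outlet amounts (n = n₀ + ν ξ):
  M: 694.6 − 2(203) = 288.6
  Q: 852.4 − 1(203) = 649.4
  R: 0 + 2(203) = 406
Total out = 288.6 + 649.4 + 406 = 1344 mol/s.

1340 mol/s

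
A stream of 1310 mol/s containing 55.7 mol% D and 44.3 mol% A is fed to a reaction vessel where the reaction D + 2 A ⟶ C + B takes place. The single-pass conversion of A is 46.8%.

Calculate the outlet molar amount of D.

594 mol/s

A reacted = 0.468 × 580.3 = 271.6 mol/s; ν_A = −2, so ξ = 271.6/2 = 135.8 mol/s.
Outlet amounts (n = n₀ + ν ξ):
  D: 729.7 − 1(135.8) = 593.9
  A: 580.3 − 2(135.8) = 308.7
  C: 0 + 1(135.8) = 135.8
  B: 0 + 1(135.8) = 135.8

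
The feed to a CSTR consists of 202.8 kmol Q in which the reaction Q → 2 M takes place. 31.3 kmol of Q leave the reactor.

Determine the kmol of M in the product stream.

For Q: n = n₀ − 1ξ → 31.3 = 202.8 − 1ξ, giving ξ = 171.5 kmol.
Outlet amounts (n = n₀ + ν ξ):
  Q: 202.8 − 1(171.5) = 31.3
  M: 0 + 2(171.5) = 343

343 kmol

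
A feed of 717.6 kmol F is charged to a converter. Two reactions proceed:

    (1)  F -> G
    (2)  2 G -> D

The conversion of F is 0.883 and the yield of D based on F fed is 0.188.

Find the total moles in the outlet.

583 kmol

Conversion of F: F consumed = 1ξ₁ = 0.883 × 717.6 → ξ₁ = 633.6 kmol.
Yield of D: 1ξ₂ / 717.6 = 0.188 → ξ₂ = 134.9 kmol.
Outlet amounts (n = n₀ + Σ ν·ξ):
  F: 717.6 − 1(633.6) = 83.96
  G: 0 + 1(633.6) − 2(134.9) = 363.8
  D: 0 + 1(134.9) = 134.9
Total out = 83.96 + 363.8 + 134.9 = 582.7 kmol.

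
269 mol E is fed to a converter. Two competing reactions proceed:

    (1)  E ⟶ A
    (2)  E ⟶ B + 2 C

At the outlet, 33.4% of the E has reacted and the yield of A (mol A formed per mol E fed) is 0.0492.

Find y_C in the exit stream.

0.363

Yield of A: 1ξ₁ / 269 = 0.0492 → ξ₁ = 13.23 mol.
Conversion of E: 1ξ₁ + 1ξ₂ = 0.334 × 269 = 89.85 → ξ₂ = 76.61 mol.
Outlet amounts (n = n₀ + Σ ν·ξ):
  E: 269 − 1(13.23) − 1(76.61) = 179.2
  A: 0 + 1(13.23) = 13.23
  B: 0 + 1(76.61) = 76.61
  C: 0 + 2(76.61) = 153.2
Total out = 422.2 mol; y_C = 153.2 / 422.2 = 0.3629.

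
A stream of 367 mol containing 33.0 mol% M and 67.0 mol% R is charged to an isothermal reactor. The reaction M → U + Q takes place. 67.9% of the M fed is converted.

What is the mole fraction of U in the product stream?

M reacted = 0.679 × 121.1 = 82.23 mol; ν_M = −1, so ξ = 82.23/1 = 82.23 mol.
Outlet amounts (n = n₀ + ν ξ):
  M: 121.1 − 1(82.23) = 38.88
  U: 0 + 1(82.23) = 82.23
  Q: 0 + 1(82.23) = 82.23
  R: 245.9 (inert)
Total out = 449.2 mol; y_U = 82.23 / 449.2 = 0.1831.

0.183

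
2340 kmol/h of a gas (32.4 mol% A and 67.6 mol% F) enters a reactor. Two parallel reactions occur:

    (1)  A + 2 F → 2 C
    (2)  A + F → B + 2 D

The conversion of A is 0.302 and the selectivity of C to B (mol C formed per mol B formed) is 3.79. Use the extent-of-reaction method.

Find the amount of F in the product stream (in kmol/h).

1200 kmol/h

Conversion of A: A consumed = 0.302 × 758.2 = 229 kmol/h = 1ξ₁ + 1ξ₂.
Selectivity: 2ξ₁ / (1ξ₂) = 3.79 → ξ₁ = 1.895 ξ₂.
Substitute: (1·1.895 + 1) ξ₂ = 229 → ξ₂ = 79.09 kmol/h, ξ₁ = 149.9 kmol/h.
Outlet amounts (n = n₀ + Σ ν·ξ):
  A: 758.2 − 1(149.9) − 1(79.09) = 529.2
  F: 1582 − 2(149.9) − 1(79.09) = 1203
  C: 0 + 2(149.9) = 299.7
  B: 0 + 1(79.09) = 79.09
  D: 0 + 2(79.09) = 158.2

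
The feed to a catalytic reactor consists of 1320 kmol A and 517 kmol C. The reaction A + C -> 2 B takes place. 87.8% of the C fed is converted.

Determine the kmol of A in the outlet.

866 kmol

C reacted = 0.878 × 517 = 453.9 kmol; ν_C = −1, so ξ = 453.9/1 = 453.9 kmol.
Outlet amounts (n = n₀ + ν ξ):
  A: 1320 − 1(453.9) = 866.1
  C: 517 − 1(453.9) = 63.07
  B: 0 + 2(453.9) = 907.9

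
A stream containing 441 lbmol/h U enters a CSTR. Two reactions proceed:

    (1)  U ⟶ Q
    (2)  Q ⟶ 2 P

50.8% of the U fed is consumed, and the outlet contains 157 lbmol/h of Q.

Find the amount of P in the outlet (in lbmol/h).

Conversion of U: U consumed = 1ξ₁ = 0.508 × 441 → ξ₁ = 224 lbmol/h.
Q balance: n_Q = 0 + 1ξ₁ − 1ξ₂ = 157 → ξ₂ = (1·224 − 157)/1 = 67.03 lbmol/h.
Outlet amounts (n = n₀ + Σ ν·ξ):
  U: 441 − 1(224) = 217
  Q: 0 + 1(224) − 1(67.03) = 157
  P: 0 + 2(67.03) = 134.1

134 lbmol/h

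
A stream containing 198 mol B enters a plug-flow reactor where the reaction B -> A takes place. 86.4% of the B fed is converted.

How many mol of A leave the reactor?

171 mol

B reacted = 0.864 × 198 = 171.1 mol; ν_B = −1, so ξ = 171.1/1 = 171.1 mol.
Outlet amounts (n = n₀ + ν ξ):
  B: 198 − 1(171.1) = 26.93
  A: 0 + 1(171.1) = 171.1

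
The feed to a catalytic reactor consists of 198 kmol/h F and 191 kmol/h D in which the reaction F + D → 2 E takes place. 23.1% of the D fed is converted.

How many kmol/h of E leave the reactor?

88.2 kmol/h

D reacted = 0.231 × 191 = 44.12 kmol/h; ν_D = −1, so ξ = 44.12/1 = 44.12 kmol/h.
Outlet amounts (n = n₀ + ν ξ):
  F: 198 − 1(44.12) = 153.9
  D: 191 − 1(44.12) = 146.9
  E: 0 + 2(44.12) = 88.24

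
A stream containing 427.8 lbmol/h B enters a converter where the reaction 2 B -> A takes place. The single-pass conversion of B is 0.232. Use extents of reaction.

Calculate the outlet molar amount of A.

B reacted = 0.232 × 427.8 = 99.25 lbmol/h; ν_B = −2, so ξ = 99.25/2 = 49.62 lbmol/h.
Outlet amounts (n = n₀ + ν ξ):
  B: 427.8 − 2(49.62) = 328.6
  A: 0 + 1(49.62) = 49.62

49.6 lbmol/h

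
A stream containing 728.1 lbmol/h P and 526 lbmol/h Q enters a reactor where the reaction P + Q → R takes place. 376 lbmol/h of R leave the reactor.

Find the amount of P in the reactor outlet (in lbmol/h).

352 lbmol/h

For R: n = n₀ + 1ξ → 376 = 0 + 1ξ, giving ξ = 376 lbmol/h.
Outlet amounts (n = n₀ + ν ξ):
  P: 728.1 − 1(376) = 352.1
  Q: 526 − 1(376) = 150
  R: 0 + 1(376) = 376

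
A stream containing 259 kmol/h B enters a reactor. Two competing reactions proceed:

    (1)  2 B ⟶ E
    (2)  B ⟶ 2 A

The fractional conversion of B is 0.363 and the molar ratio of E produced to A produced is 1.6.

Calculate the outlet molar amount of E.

40.7 kmol/h

Conversion of B: B consumed = 0.363 × 259 = 94.02 kmol/h = 2ξ₁ + 1ξ₂.
Selectivity: 1ξ₁ / (2ξ₂) = 1.6 → ξ₁ = 3.2 ξ₂.
Substitute: (2·3.2 + 1) ξ₂ = 94.02 → ξ₂ = 12.7 kmol/h, ξ₁ = 40.66 kmol/h.
Outlet amounts (n = n₀ + Σ ν·ξ):
  B: 259 − 2(40.66) − 1(12.7) = 165
  E: 0 + 1(40.66) = 40.66
  A: 0 + 2(12.7) = 25.41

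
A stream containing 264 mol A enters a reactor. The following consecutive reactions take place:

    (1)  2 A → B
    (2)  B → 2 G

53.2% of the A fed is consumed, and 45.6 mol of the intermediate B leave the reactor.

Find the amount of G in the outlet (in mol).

49.2 mol

Conversion of A: A consumed = 2ξ₁ = 0.532 × 264 → ξ₁ = 70.22 mol.
B balance: n_B = 0 + 1ξ₁ − 1ξ₂ = 45.6 → ξ₂ = (1·70.22 − 45.6)/1 = 24.62 mol.
Outlet amounts (n = n₀ + Σ ν·ξ):
  A: 264 − 2(70.22) = 123.6
  B: 0 + 1(70.22) − 1(24.62) = 45.6
  G: 0 + 2(24.62) = 49.25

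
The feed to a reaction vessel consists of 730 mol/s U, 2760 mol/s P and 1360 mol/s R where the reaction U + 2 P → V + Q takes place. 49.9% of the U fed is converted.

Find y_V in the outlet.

0.0812

U reacted = 0.499 × 730 = 364.3 mol/s; ν_U = −1, so ξ = 364.3/1 = 364.3 mol/s.
Outlet amounts (n = n₀ + ν ξ):
  U: 730 − 1(364.3) = 365.7
  P: 2760 − 2(364.3) = 2031
  V: 0 + 1(364.3) = 364.3
  Q: 0 + 1(364.3) = 364.3
  R: 1360 (inert)
Total out = 4486 mol/s; y_V = 364.3 / 4486 = 0.08121.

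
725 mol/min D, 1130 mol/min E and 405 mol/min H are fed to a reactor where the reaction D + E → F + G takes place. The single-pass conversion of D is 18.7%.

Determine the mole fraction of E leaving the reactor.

0.44

D reacted = 0.187 × 725 = 135.6 mol/min; ν_D = −1, so ξ = 135.6/1 = 135.6 mol/min.
Outlet amounts (n = n₀ + ν ξ):
  D: 725 − 1(135.6) = 589.4
  E: 1130 − 1(135.6) = 994.4
  F: 0 + 1(135.6) = 135.6
  G: 0 + 1(135.6) = 135.6
  H: 405 (inert)
Total out = 2260 mol/min; y_E = 994.4 / 2260 = 0.44.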